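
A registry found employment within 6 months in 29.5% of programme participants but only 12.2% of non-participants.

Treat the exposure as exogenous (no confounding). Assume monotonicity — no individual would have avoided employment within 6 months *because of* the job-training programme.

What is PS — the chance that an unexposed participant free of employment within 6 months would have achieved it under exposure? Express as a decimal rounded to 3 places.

p₁ = 0.295, p₀ = 0.122.
Under exogeneity and monotonicity, PS = (p₁ − p₀) / (1 − p₀).
PS = (0.295 − 0.122) / (1 − 0.122) = 0.173 / 0.878 ≈ 0.1970

PS ≈ 0.197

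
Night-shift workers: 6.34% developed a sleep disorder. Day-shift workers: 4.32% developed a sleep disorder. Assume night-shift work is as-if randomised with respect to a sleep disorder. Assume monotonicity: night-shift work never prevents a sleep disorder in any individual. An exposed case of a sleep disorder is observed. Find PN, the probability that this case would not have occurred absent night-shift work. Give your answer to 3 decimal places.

PN ≈ 0.319

p₁ = 0.0634, p₀ = 0.0432.
Under exogeneity and monotonicity, PN = (p₁ − p₀) / p₁.
PN = (0.0634 − 0.0432) / 0.0634 = 0.0202 / 0.0634 ≈ 0.3186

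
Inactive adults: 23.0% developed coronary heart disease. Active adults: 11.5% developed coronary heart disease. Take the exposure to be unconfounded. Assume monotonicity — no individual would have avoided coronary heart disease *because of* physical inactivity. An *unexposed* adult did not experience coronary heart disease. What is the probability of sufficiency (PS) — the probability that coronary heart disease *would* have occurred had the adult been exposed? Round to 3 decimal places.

p₁ = 0.23, p₀ = 0.115.
Under exogeneity and monotonicity, PS = (p₁ − p₀) / (1 − p₀).
PS = (0.23 − 0.115) / (1 − 0.115) = 0.115 / 0.885 ≈ 0.1299

PS ≈ 0.130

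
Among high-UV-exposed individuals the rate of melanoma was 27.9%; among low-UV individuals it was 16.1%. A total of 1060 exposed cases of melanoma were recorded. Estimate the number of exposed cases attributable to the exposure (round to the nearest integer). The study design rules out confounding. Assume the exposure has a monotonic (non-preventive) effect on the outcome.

about 448 cases

p₁ = 0.279, p₀ = 0.161.
PN = (p₁ − p₀)/p₁ = (0.279 − 0.161) / 0.279 ≈ 0.42294.
Attributable cases ≈ PN × (exposed cases) = 0.42294 × 1060 ≈ 448.32.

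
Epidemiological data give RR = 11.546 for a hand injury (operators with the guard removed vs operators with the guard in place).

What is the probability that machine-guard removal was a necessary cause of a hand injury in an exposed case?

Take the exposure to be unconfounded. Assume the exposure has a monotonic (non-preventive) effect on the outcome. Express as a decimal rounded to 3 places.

Under exogeneity and monotonicity, PN = (RR − 1) / RR = 1 − 1/RR.
PN = (11.546 − 1) / 11.546 = 10.55 / 11.546 ≈ 0.9134

PN ≈ 0.913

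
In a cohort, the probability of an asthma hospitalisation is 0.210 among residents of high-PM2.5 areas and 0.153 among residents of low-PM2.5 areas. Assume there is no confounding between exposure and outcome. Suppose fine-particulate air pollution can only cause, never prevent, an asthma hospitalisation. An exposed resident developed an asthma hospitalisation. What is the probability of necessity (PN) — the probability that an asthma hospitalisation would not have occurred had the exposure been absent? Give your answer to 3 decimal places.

PN ≈ 0.271

Let p₁ = 0.21, p₀ = 0.153.
Under exogeneity and monotonicity, PN = (p₁ − p₀) / p₁.
PN = (0.21 − 0.153) / 0.21 = 0.057 / 0.21 ≈ 0.2714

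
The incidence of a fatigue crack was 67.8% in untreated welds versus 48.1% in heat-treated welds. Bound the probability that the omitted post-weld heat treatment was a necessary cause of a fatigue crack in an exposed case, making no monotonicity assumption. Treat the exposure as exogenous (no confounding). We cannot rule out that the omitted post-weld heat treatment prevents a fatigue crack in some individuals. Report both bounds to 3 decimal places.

p₁ = 0.678, p₀ = 0.481.
Under exogeneity alone the bounds on PN are max{0,(p₁−p₀)/p₁} ≤ PN ≤ min{1,(1−p₀)/p₁}.
  lower = (p₁ − p₀)/p₁ = 0.197 / 0.678 ≈ 0.2906
  upper = min{1, (1 − p₀)/p₁} = 0.519 / 0.678 ≈ 0.7655

0.291 ≤ PN ≤ 0.765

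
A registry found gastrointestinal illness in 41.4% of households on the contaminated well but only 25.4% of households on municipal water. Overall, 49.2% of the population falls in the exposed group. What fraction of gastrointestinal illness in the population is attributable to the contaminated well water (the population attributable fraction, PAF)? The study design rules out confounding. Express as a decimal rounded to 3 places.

p₁ = 0.414, p₀ = 0.254.
Overall risk P(Y=1) = π·p₁ + (1−π)·p₀ = 0.492×0.414 + 0.508×0.254 = 0.33272.
Under exogeneity, PAF = [P(Y=1) − p₀] / P(Y=1).
PAF = (0.33272 − 0.254) / 0.33272 ≈ 0.2366

PAF ≈ 0.237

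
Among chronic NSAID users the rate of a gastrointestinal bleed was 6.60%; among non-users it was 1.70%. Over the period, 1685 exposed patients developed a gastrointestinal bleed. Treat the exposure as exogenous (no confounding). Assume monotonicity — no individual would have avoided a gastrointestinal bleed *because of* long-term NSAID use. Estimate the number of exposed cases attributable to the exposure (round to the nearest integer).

p₁ = 0.066, p₀ = 0.017.
PN = (p₁ − p₀)/p₁ = (0.066 − 0.017) / 0.066 ≈ 0.74242.
Attributable cases ≈ PN × (exposed cases) = 0.74242 × 1685 ≈ 1250.98.

about 1251 cases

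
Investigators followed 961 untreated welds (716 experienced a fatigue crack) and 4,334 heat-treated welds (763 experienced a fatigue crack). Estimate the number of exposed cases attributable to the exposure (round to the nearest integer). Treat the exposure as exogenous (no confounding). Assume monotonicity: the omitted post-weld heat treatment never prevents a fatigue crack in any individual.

about 547 cases

p₁ = P(outcome | exposed) = 716/961 = 0.74506
p₀ = P(outcome | unexposed) = 763/4334 = 0.17605
PN = (p₁ − p₀)/p₁ = (0.74506 − 0.17605) / 0.74506 ≈ 0.76371.
Attributable cases ≈ PN × (exposed cases) = 0.76371 × 716 ≈ 546.82.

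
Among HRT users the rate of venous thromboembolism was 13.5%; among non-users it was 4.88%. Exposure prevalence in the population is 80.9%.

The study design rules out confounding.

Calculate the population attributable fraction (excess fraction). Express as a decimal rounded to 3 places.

p₁ = 0.135, p₀ = 0.0488.
Overall risk P(Y=1) = π·p₁ + (1−π)·p₀ = 0.809×0.135 + 0.191×0.0488 = 0.11854.
Under exogeneity, PAF = [P(Y=1) − p₀] / P(Y=1).
PAF = (0.11854 − 0.0488) / 0.11854 ≈ 0.5883

PAF ≈ 0.588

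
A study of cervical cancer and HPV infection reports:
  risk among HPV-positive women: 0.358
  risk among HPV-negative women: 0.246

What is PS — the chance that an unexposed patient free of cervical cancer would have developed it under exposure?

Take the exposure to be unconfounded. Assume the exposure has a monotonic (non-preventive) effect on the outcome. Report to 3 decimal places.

Let p₁ = 0.358, p₀ = 0.246.
Under exogeneity and monotonicity, PS = (p₁ − p₀) / (1 − p₀).
PS = (0.358 − 0.246) / (1 − 0.246) = 0.112 / 0.754 ≈ 0.1485

PS ≈ 0.149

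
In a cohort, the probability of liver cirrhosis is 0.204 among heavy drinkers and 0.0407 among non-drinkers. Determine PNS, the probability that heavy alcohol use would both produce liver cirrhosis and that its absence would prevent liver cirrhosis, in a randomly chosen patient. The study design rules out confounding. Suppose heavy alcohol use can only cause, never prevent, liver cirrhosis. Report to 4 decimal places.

PNS ≈ 0.1633

Let p₁ = 0.204, p₀ = 0.0407.
Under exogeneity and monotonicity, PNS = p₁ − p₀.
PNS = 0.204 − 0.0407 = 0.1633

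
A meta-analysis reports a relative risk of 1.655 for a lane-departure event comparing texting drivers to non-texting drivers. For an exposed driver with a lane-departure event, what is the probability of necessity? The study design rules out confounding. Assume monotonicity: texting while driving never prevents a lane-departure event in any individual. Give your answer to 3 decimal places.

Under exogeneity and monotonicity, PN = (RR − 1) / RR = 1 − 1/RR.
PN = (1.655 − 1) / 1.655 = 0.655 / 1.655 ≈ 0.3958

PN ≈ 0.396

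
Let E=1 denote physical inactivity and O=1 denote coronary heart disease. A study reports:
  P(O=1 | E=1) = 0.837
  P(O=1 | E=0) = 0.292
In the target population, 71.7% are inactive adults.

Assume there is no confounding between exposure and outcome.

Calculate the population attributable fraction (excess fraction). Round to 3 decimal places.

Let p₁ = 0.837, p₀ = 0.292.
Overall risk P(Y=1) = π·p₁ + (1−π)·p₀ = 0.717×0.837 + 0.283×0.292 = 0.68276.
Under exogeneity, PAF = [P(Y=1) − p₀] / P(Y=1).
PAF = (0.68276 − 0.292) / 0.68276 ≈ 0.5723

PAF ≈ 0.572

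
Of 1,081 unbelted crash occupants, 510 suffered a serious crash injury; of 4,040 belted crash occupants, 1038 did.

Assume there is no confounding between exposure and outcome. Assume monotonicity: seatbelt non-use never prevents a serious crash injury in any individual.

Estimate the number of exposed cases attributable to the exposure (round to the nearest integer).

p₁ = P(outcome | exposed) = 510/1081 = 0.47179
p₀ = P(outcome | unexposed) = 1038/4040 = 0.25693
PN = (p₁ − p₀)/p₁ = (0.47179 − 0.25693) / 0.47179 ≈ 0.45541.
Attributable cases ≈ PN × (exposed cases) = 0.45541 × 510 ≈ 232.26.

about 232 cases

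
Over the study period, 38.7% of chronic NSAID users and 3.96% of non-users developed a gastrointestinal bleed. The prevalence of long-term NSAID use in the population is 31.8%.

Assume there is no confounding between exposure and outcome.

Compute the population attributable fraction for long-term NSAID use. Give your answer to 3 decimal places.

PAF ≈ 0.736

p₁ = 0.387, p₀ = 0.0396.
Overall risk P(Y=1) = π·p₁ + (1−π)·p₀ = 0.318×0.387 + 0.682×0.0396 = 0.15007.
Under exogeneity, PAF = [P(Y=1) − p₀] / P(Y=1).
PAF = (0.15007 − 0.0396) / 0.15007 ≈ 0.7361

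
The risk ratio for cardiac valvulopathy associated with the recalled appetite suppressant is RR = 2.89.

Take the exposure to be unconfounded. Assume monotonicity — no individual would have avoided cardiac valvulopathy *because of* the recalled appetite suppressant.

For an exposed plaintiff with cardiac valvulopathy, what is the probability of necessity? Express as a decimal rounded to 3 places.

PN ≈ 0.654

Under exogeneity and monotonicity, PN = (RR − 1) / RR = 1 − 1/RR.
PN = (2.89 − 1) / 2.89 = 1.89 / 2.89 ≈ 0.6540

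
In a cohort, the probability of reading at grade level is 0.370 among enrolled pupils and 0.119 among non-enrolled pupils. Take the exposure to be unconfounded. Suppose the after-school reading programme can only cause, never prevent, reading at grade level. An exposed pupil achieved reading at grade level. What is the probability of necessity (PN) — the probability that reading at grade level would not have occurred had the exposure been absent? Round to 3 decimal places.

PN ≈ 0.678

Let p₁ = 0.37, p₀ = 0.119.
Under exogeneity and monotonicity, PN = (p₁ − p₀) / p₁.
PN = (0.37 − 0.119) / 0.37 = 0.251 / 0.37 ≈ 0.6784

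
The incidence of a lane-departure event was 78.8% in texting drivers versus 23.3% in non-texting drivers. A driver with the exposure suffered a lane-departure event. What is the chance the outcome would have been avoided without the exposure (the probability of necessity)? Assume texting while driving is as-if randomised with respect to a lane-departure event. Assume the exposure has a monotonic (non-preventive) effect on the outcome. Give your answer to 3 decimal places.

PN ≈ 0.704

p₁ = 0.788, p₀ = 0.233.
Under exogeneity and monotonicity, PN = (p₁ − p₀) / p₁.
PN = (0.788 − 0.233) / 0.788 = 0.555 / 0.788 ≈ 0.7043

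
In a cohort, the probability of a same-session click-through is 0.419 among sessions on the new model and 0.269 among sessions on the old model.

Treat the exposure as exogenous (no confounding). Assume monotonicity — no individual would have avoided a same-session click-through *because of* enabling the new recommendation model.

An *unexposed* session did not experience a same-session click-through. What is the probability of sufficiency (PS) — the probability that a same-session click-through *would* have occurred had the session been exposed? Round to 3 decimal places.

Let p₁ = 0.419, p₀ = 0.269.
Under exogeneity and monotonicity, PS = (p₁ − p₀) / (1 − p₀).
PS = (0.419 − 0.269) / (1 − 0.269) = 0.15 / 0.731 ≈ 0.2052

PS ≈ 0.205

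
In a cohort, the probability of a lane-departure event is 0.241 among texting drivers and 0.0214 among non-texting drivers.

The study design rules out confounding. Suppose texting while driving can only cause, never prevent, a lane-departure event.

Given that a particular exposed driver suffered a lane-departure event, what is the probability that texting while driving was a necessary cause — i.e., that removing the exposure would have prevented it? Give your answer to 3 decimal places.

Let p₁ = 0.241, p₀ = 0.0214.
Under exogeneity and monotonicity, PN = (p₁ − p₀) / p₁.
PN = (0.241 − 0.0214) / 0.241 = 0.2196 / 0.241 ≈ 0.9112

PN ≈ 0.911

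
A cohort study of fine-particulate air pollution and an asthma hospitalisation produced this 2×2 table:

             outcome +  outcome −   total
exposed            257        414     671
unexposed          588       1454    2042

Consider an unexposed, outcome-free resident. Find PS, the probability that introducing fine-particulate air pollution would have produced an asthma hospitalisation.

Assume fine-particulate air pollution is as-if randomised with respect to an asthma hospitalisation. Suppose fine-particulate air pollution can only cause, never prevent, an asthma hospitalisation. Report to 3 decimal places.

p₁ = P(outcome | exposed) = 257/671 = 0.38301
p₀ = P(outcome | unexposed) = 588/2042 = 0.28795
Under exogeneity and monotonicity, PS = (p₁ − p₀)/(1 − p₀).
PS = (0.38301 − 0.28795) / 0.71205 ≈ 0.1335

PS ≈ 0.133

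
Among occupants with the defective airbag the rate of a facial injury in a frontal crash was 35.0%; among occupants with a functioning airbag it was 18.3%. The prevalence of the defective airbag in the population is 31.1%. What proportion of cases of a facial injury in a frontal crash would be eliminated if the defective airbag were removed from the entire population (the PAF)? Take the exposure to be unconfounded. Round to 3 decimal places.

PAF ≈ 0.221

p₁ = 0.35, p₀ = 0.183.
Overall risk P(Y=1) = π·p₁ + (1−π)·p₀ = 0.311×0.35 + 0.689×0.183 = 0.23494.
Under exogeneity, PAF = [P(Y=1) − p₀] / P(Y=1).
PAF = (0.23494 − 0.183) / 0.23494 ≈ 0.2211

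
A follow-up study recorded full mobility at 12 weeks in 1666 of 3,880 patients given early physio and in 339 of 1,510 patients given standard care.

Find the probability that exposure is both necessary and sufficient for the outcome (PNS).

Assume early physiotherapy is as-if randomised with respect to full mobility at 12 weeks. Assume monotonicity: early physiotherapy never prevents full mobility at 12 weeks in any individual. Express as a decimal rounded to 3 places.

PNS ≈ 0.205

p₁ = P(outcome | exposed) = 1666/3880 = 0.42938
p₀ = P(outcome | unexposed) = 339/1510 = 0.2245
Under exogeneity and monotonicity, PNS = p₁ − p₀.
PNS = 0.42938 − 0.2245 = 0.20488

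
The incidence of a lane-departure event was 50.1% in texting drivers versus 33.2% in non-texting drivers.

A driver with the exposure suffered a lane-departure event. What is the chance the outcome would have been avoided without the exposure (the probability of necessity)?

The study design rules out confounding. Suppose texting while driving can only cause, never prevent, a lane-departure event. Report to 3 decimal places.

p₁ = 0.501, p₀ = 0.332.
Under exogeneity and monotonicity, PN = (p₁ − p₀) / p₁.
PN = (0.501 − 0.332) / 0.501 = 0.169 / 0.501 ≈ 0.3373

PN ≈ 0.337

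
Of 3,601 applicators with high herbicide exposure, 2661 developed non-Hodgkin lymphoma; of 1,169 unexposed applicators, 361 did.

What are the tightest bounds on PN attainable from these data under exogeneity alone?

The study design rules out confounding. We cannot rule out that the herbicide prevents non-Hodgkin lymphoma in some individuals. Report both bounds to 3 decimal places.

0.582 ≤ PN ≤ 0.935

p₁ = P(outcome | exposed) = 2661/3601 = 0.73896
p₀ = P(outcome | unexposed) = 361/1169 = 0.30881
Under exogeneity alone the bounds on PN are max{0,(p₁−p₀)/p₁} ≤ PN ≤ min{1,(1−p₀)/p₁}.
  lower = (p₁ − p₀)/p₁ = 0.43015 / 0.73896 ≈ 0.5821
  upper = min{1, (1 − p₀)/p₁} = 0.69119 / 0.73896 ≈ 0.9354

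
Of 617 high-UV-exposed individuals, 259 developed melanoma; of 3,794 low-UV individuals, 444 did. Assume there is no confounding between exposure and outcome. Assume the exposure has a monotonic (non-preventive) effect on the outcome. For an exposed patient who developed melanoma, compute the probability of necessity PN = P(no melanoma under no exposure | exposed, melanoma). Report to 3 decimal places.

PN ≈ 0.721

p₁ = P(outcome | exposed) = 259/617 = 0.41977
p₀ = P(outcome | unexposed) = 444/3794 = 0.11703
Under exogeneity and monotonicity, PN = (p₁ − p₀) / p₁.
PN = (0.41977 − 0.11703) / 0.41977 = 0.30275 / 0.41977 ≈ 0.7212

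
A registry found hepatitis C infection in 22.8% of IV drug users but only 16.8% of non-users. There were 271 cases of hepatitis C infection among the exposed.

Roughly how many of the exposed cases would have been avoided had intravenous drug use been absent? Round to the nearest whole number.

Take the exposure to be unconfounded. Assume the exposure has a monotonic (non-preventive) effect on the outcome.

about 71 cases

p₁ = 0.228, p₀ = 0.168.
PN = (p₁ − p₀)/p₁ = (0.228 − 0.168) / 0.228 ≈ 0.26316.
Attributable cases ≈ PN × (exposed cases) = 0.26316 × 271 ≈ 71.32.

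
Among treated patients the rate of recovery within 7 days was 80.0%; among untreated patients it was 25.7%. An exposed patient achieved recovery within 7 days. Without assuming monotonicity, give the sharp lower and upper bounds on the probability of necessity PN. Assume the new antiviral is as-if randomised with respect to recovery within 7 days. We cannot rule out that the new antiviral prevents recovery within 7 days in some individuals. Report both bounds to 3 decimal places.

p₁ = 0.8, p₀ = 0.257.
Under exogeneity alone the bounds on PN are max{0,(p₁−p₀)/p₁} ≤ PN ≤ min{1,(1−p₀)/p₁}.
  lower = (p₁ − p₀)/p₁ = 0.543 / 0.8 ≈ 0.6787
  upper = min{1, (1 − p₀)/p₁} = 0.743 / 0.8 ≈ 0.9287

0.679 ≤ PN ≤ 0.929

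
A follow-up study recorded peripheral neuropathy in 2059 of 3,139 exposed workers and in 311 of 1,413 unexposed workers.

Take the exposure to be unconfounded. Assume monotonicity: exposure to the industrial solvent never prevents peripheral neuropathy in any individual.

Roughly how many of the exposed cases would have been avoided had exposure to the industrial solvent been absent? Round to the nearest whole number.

about 1368 cases

p₁ = P(outcome | exposed) = 2059/3139 = 0.65594
p₀ = P(outcome | unexposed) = 311/1413 = 0.2201
PN = (p₁ − p₀)/p₁ = (0.65594 − 0.2201) / 0.65594 ≈ 0.66445.
Attributable cases ≈ PN × (exposed cases) = 0.66445 × 2059 ≈ 1368.11.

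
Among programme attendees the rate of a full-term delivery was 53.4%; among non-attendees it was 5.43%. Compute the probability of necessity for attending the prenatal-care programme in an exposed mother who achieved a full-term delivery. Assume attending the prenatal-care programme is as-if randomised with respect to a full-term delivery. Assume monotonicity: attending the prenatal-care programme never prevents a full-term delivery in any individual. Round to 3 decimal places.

PN ≈ 0.898

p₁ = 0.534, p₀ = 0.0543.
Under exogeneity and monotonicity, PN = (p₁ − p₀) / p₁.
PN = (0.534 − 0.0543) / 0.534 = 0.4797 / 0.534 ≈ 0.8983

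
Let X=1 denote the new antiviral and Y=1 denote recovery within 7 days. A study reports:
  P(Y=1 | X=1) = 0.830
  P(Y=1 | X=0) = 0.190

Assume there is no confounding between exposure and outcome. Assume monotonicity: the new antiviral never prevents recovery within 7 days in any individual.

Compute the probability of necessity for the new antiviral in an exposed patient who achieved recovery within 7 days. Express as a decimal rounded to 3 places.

PN ≈ 0.771

Let p₁ = 0.83, p₀ = 0.19.
Under exogeneity and monotonicity, PN = (p₁ − p₀) / p₁.
PN = (0.83 − 0.19) / 0.83 = 0.64 / 0.83 ≈ 0.7711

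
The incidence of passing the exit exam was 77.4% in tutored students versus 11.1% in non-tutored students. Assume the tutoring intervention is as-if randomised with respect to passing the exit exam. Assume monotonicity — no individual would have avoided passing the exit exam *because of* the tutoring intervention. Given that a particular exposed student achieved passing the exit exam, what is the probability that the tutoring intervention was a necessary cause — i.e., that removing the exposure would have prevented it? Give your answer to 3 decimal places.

p₁ = 0.774, p₀ = 0.111.
Under exogeneity and monotonicity, PN = (p₁ − p₀) / p₁.
PN = (0.774 − 0.111) / 0.774 = 0.663 / 0.774 ≈ 0.8566

PN ≈ 0.857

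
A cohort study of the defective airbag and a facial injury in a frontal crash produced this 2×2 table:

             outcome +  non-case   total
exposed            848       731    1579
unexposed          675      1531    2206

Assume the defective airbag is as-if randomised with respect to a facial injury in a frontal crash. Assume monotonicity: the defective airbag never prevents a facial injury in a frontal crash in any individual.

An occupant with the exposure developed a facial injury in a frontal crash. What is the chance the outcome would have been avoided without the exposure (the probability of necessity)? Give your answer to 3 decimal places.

p₁ = P(outcome | exposed) = 848/1579 = 0.53705
p₀ = P(outcome | unexposed) = 675/2206 = 0.30598
Under exogeneity and monotonicity, PN = (p₁ − p₀)/p₁.
PN = (0.53705 − 0.30598) / 0.53705 ≈ 0.4302

PN ≈ 0.430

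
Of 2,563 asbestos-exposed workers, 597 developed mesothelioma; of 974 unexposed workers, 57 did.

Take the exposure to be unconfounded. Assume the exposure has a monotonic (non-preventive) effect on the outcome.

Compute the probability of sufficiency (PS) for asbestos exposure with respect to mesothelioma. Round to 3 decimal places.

PS ≈ 0.185

p₁ = P(outcome | exposed) = 597/2563 = 0.23293
p₀ = P(outcome | unexposed) = 57/974 = 0.058522
Under exogeneity and monotonicity, PS = (p₁ − p₀) / (1 − p₀).
PS = (0.23293 − 0.058522) / (1 − 0.058522) = 0.17441 / 0.94148 ≈ 0.1852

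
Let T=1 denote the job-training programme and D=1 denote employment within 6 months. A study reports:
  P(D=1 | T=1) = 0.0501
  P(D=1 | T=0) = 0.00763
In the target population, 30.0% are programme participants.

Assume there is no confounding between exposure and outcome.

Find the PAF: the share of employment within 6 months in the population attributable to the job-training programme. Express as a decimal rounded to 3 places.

PAF ≈ 0.625

Let p₁ = 0.0501, p₀ = 0.00763.
Overall risk P(Y=1) = π·p₁ + (1−π)·p₀ = 0.3×0.0501 + 0.7×0.00763 = 0.020371.
Under exogeneity, PAF = [P(Y=1) − p₀] / P(Y=1).
PAF = (0.020371 − 0.00763) / 0.020371 ≈ 0.6254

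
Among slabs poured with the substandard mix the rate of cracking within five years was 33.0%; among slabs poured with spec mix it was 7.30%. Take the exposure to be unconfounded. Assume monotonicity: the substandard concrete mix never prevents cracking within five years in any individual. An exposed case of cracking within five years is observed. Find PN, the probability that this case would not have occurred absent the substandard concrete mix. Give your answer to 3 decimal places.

PN ≈ 0.779

p₁ = 0.33, p₀ = 0.073.
Under exogeneity and monotonicity, PN = (p₁ − p₀) / p₁.
PN = (0.33 − 0.073) / 0.33 = 0.257 / 0.33 ≈ 0.7788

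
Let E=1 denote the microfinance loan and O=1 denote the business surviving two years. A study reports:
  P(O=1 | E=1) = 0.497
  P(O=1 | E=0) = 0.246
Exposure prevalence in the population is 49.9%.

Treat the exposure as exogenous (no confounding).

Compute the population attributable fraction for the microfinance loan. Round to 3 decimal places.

Let p₁ = 0.497, p₀ = 0.246.
Overall risk P(Y=1) = π·p₁ + (1−π)·p₀ = 0.499×0.497 + 0.501×0.246 = 0.37125.
Under exogeneity, PAF = [P(Y=1) − p₀] / P(Y=1).
PAF = (0.37125 − 0.246) / 0.37125 ≈ 0.3374

PAF ≈ 0.337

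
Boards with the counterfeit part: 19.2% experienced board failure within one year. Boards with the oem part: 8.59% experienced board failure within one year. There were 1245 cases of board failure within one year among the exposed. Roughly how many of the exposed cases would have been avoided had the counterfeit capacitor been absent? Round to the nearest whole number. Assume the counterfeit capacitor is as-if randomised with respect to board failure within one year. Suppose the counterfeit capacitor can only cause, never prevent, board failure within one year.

about 688 cases

p₁ = 0.192, p₀ = 0.0859.
PN = (p₁ − p₀)/p₁ = (0.192 − 0.0859) / 0.192 ≈ 0.55260.
Attributable cases ≈ PN × (exposed cases) = 0.55260 × 1245 ≈ 687.99.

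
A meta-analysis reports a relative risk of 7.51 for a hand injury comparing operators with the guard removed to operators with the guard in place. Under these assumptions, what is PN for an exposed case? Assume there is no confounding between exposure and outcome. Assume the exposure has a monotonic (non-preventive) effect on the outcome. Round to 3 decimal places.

PN ≈ 0.867

Under exogeneity and monotonicity, PN = (RR − 1) / RR = 1 − 1/RR.
PN = (7.51 − 1) / 7.51 = 6.51 / 7.51 ≈ 0.8668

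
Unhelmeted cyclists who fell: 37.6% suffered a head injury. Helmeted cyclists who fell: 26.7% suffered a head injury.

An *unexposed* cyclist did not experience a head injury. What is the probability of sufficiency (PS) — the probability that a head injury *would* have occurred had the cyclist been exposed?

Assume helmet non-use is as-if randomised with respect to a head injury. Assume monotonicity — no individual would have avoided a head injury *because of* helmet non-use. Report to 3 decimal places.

PS ≈ 0.149

p₁ = 0.376, p₀ = 0.267.
Under exogeneity and monotonicity, PS = (p₁ − p₀) / (1 − p₀).
PS = (0.376 − 0.267) / (1 − 0.267) = 0.109 / 0.733 ≈ 0.1487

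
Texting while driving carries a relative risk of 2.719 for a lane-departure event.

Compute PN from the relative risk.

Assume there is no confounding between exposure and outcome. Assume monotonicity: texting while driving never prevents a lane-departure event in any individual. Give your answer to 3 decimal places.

Under exogeneity and monotonicity, PN = (RR − 1) / RR = 1 − 1/RR.
PN = (2.719 − 1) / 2.719 = 1.719 / 2.719 ≈ 0.6322

PN ≈ 0.632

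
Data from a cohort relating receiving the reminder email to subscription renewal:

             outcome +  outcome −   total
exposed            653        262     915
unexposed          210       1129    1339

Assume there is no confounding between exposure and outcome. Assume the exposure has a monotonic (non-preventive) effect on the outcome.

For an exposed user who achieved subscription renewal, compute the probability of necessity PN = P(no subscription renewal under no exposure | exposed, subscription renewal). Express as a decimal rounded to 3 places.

PN ≈ 0.780

p₁ = P(outcome | exposed) = 653/915 = 0.71366
p₀ = P(outcome | unexposed) = 210/1339 = 0.15683
Under exogeneity and monotonicity, PN = (p₁ − p₀)/p₁.
PN = (0.71366 − 0.15683) / 0.71366 ≈ 0.7802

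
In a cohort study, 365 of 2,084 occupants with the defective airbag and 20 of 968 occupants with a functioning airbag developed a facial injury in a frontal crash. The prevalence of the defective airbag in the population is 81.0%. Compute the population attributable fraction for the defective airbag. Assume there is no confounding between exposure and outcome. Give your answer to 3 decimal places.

PAF ≈ 0.858

p₁ = P(outcome | exposed) = 365/2084 = 0.17514
p₀ = P(outcome | unexposed) = 20/968 = 0.020661
Overall risk P(Y=1) = π·p₁ + (1−π)·p₀ = 0.81×0.17514 + 0.19×0.020661 = 0.14579.
Under exogeneity, PAF = [P(Y=1) − p₀] / P(Y=1).
PAF = (0.14579 − 0.020661) / 0.14579 ≈ 0.8583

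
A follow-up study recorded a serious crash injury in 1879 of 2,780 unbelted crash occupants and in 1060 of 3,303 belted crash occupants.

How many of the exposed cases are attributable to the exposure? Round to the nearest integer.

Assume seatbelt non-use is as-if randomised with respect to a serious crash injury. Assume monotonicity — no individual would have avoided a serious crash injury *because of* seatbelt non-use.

p₁ = P(outcome | exposed) = 1879/2780 = 0.6759
p₀ = P(outcome | unexposed) = 1060/3303 = 0.32092
PN = (p₁ − p₀)/p₁ = (0.6759 − 0.32092) / 0.6759 ≈ 0.52519.
Attributable cases ≈ PN × (exposed cases) = 0.52519 × 1879 ≈ 986.84.

about 987 cases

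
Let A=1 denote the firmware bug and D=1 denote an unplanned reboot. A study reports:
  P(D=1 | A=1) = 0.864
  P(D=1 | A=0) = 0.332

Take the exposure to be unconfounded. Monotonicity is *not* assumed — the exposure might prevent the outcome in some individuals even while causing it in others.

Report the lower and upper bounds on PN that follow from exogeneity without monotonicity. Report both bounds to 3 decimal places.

Let p₁ = 0.864, p₀ = 0.332.
Under exogeneity alone the bounds on PN are max{0,(p₁−p₀)/p₁} ≤ PN ≤ min{1,(1−p₀)/p₁}.
  lower = (p₁ − p₀)/p₁ = 0.532 / 0.864 ≈ 0.6157
  upper = min{1, (1 − p₀)/p₁} = 0.668 / 0.864 ≈ 0.7731

0.616 ≤ PN ≤ 0.773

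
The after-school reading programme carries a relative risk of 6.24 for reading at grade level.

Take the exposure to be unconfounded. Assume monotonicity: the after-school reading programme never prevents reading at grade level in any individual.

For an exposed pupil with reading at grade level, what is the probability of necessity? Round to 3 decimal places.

Under exogeneity and monotonicity, PN = (RR − 1) / RR = 1 − 1/RR.
PN = (6.24 − 1) / 6.24 = 5.24 / 6.24 ≈ 0.8397

PN ≈ 0.840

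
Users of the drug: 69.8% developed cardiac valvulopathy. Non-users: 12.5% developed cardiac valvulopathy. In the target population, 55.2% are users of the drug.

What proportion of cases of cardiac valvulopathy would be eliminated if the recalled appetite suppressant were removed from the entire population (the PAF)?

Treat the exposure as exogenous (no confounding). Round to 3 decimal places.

p₁ = 0.698, p₀ = 0.125.
Overall risk P(Y=1) = π·p₁ + (1−π)·p₀ = 0.552×0.698 + 0.448×0.125 = 0.4413.
Under exogeneity, PAF = [P(Y=1) − p₀] / P(Y=1).
PAF = (0.4413 − 0.125) / 0.4413 ≈ 0.7167

PAF ≈ 0.717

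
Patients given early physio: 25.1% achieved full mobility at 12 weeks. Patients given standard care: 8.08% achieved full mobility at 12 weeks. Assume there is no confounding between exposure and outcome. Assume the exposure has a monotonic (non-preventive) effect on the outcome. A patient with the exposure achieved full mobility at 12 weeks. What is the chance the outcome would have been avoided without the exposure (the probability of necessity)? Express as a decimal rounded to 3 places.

p₁ = 0.251, p₀ = 0.0808.
Under exogeneity and monotonicity, PN = (p₁ − p₀) / p₁.
PN = (0.251 − 0.0808) / 0.251 = 0.1702 / 0.251 ≈ 0.6781

PN ≈ 0.678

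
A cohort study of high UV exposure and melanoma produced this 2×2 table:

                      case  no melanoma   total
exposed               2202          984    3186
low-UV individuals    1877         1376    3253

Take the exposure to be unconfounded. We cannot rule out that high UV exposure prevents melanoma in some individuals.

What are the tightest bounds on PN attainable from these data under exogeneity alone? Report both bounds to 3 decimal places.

p₁ = P(outcome | exposed) = 2202/3186 = 0.69115
p₀ = P(outcome | unexposed) = 1877/3253 = 0.57701
Under exogeneity alone the bounds on PN are max{0,(p₁−p₀)/p₁} ≤ PN ≤ min{1,(1−p₀)/p₁}.
  lower = (p₁ − p₀)/p₁ = 0.11414 / 0.69115 ≈ 0.1651
  upper = min{1, (1 − p₀)/p₁} = 0.42299 / 0.69115 ≈ 0.6120

0.165 ≤ PN ≤ 0.612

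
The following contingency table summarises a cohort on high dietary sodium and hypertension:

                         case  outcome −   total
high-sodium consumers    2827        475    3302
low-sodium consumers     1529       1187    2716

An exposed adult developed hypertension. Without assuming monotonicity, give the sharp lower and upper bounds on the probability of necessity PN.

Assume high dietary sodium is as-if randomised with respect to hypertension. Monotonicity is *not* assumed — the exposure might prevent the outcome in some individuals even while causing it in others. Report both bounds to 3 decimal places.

0.342 ≤ PN ≤ 0.510

p₁ = P(outcome | exposed) = 2827/3302 = 0.85615
p₀ = P(outcome | unexposed) = 1529/2716 = 0.56296
Under exogeneity alone the bounds on PN are max{0,(p₁−p₀)/p₁} ≤ PN ≤ min{1,(1−p₀)/p₁}.
  lower = (p₁ − p₀)/p₁ = 0.29319 / 0.85615 ≈ 0.3424
  upper = min{1, (1 − p₀)/p₁} = 0.43704 / 0.85615 ≈ 0.5105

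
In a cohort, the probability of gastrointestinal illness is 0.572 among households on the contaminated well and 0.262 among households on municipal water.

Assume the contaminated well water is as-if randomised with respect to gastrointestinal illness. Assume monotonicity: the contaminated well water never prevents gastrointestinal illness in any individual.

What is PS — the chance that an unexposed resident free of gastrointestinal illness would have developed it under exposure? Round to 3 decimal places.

Let p₁ = 0.572, p₀ = 0.262.
Under exogeneity and monotonicity, PS = (p₁ − p₀) / (1 − p₀).
PS = (0.572 − 0.262) / (1 − 0.262) = 0.31 / 0.738 ≈ 0.4201

PS ≈ 0.420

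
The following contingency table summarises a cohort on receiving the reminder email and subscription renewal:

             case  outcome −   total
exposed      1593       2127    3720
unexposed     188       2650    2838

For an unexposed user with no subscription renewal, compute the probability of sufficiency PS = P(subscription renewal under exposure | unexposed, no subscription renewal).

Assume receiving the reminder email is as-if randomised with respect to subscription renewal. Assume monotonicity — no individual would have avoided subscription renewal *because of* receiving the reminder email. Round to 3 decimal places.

PS ≈ 0.388

p₁ = P(outcome | exposed) = 1593/3720 = 0.42823
p₀ = P(outcome | unexposed) = 188/2838 = 0.066244
Under exogeneity and monotonicity, PS = (p₁ − p₀)/(1 − p₀).
PS = (0.42823 − 0.066244) / 0.93376 ≈ 0.3877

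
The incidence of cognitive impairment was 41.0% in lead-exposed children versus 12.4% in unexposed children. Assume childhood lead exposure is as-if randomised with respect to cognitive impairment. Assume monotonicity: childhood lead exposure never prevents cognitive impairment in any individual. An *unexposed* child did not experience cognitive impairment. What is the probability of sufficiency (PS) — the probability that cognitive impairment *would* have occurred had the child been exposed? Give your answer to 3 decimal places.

PS ≈ 0.326

p₁ = 0.41, p₀ = 0.124.
Under exogeneity and monotonicity, PS = (p₁ − p₀) / (1 − p₀).
PS = (0.41 − 0.124) / (1 − 0.124) = 0.286 / 0.876 ≈ 0.3265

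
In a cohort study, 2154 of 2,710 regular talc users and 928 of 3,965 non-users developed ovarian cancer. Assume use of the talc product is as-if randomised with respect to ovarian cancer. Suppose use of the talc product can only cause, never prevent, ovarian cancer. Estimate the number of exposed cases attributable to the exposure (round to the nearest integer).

p₁ = P(outcome | exposed) = 2154/2710 = 0.79483
p₀ = P(outcome | unexposed) = 928/3965 = 0.23405
PN = (p₁ − p₀)/p₁ = (0.79483 − 0.23405) / 0.79483 ≈ 0.70554.
Attributable cases ≈ PN × (exposed cases) = 0.70554 × 2154 ≈ 1519.73.

about 1520 cases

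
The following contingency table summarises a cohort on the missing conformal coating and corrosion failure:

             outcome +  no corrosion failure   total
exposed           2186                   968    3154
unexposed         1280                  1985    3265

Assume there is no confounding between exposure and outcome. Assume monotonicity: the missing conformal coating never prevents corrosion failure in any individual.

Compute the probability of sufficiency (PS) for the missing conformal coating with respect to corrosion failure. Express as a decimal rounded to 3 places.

PS ≈ 0.495

p₁ = P(outcome | exposed) = 2186/3154 = 0.69309
p₀ = P(outcome | unexposed) = 1280/3265 = 0.39204
Under exogeneity and monotonicity, PS = (p₁ − p₀)/(1 − p₀).
PS = (0.69309 − 0.39204) / 0.60796 ≈ 0.4952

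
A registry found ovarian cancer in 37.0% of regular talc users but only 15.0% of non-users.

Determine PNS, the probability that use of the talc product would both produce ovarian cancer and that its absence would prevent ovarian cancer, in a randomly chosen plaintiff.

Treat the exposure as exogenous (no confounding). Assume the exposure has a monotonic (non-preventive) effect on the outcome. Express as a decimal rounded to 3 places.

p₁ = 0.37, p₀ = 0.15.
Under exogeneity and monotonicity, PNS = p₁ − p₀.
PNS = 0.37 − 0.15 = 0.22

PNS ≈ 0.220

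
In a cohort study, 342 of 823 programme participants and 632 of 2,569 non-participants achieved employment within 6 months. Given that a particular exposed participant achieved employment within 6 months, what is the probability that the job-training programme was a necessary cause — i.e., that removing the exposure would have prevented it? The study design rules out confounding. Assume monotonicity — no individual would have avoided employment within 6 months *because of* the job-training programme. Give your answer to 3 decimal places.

p₁ = P(outcome | exposed) = 342/823 = 0.41555
p₀ = P(outcome | unexposed) = 632/2569 = 0.24601
Under exogeneity and monotonicity, PN = (p₁ − p₀) / p₁.
PN = (0.41555 − 0.24601) / 0.41555 = 0.16954 / 0.41555 ≈ 0.4080

PN ≈ 0.408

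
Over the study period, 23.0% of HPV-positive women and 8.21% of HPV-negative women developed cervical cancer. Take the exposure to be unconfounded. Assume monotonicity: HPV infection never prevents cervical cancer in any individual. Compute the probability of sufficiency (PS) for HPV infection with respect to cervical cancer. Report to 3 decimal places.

PS ≈ 0.161

p₁ = 0.23, p₀ = 0.0821.
Under exogeneity and monotonicity, PS = (p₁ − p₀) / (1 − p₀).
PS = (0.23 − 0.0821) / (1 − 0.0821) = 0.1479 / 0.9179 ≈ 0.1611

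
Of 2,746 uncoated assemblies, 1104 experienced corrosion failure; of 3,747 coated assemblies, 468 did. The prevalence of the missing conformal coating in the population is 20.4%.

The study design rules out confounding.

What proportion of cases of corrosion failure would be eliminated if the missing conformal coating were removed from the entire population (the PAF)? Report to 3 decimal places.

p₁ = P(outcome | exposed) = 1104/2746 = 0.40204
p₀ = P(outcome | unexposed) = 468/3747 = 0.1249
Overall risk P(Y=1) = π·p₁ + (1−π)·p₀ = 0.204×0.40204 + 0.796×0.1249 = 0.18144.
Under exogeneity, PAF = [P(Y=1) − p₀] / P(Y=1).
PAF = (0.18144 − 0.1249) / 0.18144 ≈ 0.3116

PAF ≈ 0.312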